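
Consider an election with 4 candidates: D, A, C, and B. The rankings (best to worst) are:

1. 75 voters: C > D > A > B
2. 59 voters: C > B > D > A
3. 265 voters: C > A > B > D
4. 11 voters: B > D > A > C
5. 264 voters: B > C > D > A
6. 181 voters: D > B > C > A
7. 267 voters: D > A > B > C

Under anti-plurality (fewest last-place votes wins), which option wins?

Last-place votes: D 265, A 504, C 278, B 75.
B is ranked last by the fewest voters, so B wins.

B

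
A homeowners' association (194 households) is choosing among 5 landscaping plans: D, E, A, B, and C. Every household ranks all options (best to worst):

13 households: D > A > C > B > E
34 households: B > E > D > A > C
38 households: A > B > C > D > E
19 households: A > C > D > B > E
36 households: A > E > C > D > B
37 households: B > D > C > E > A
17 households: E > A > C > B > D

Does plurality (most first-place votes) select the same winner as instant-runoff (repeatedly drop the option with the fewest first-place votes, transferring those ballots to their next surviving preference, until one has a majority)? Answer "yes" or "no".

yes

Plurality — first-place votes: D 13, E 17, A 93, B 71, C 0. Winner: A.
Instant-runoff — R1 D 13, E 17, A 93, B 71, C 0 (C out); R2 D 13, E 17, A 93, B 71 (D out); R3 E 17, A 106, B 71 (A winner). Winner: A.
The two methods agree.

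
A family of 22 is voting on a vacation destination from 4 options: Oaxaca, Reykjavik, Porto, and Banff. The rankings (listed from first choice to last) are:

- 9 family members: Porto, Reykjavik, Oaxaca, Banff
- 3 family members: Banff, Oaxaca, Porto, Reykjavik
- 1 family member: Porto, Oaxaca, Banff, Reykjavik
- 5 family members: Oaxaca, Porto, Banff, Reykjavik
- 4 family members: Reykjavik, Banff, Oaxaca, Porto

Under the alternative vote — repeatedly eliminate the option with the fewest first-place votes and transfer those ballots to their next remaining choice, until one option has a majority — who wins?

Oaxaca

Round 1: Oaxaca 5, Reykjavik 4, Porto 10, Banff 3. Eliminate Banff.
Round 2: Oaxaca 8, Reykjavik 4, Porto 10. Eliminate Reykjavik.
Round 3: Oaxaca 12, Porto 10. Oaxaca has a majority.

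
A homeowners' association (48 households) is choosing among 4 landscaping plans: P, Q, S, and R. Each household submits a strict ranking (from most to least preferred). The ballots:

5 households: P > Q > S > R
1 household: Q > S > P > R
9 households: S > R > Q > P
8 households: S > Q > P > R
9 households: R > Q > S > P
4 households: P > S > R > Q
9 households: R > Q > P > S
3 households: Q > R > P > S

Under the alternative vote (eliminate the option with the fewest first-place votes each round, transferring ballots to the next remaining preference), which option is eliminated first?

Round 1: P 9, Q 4, S 17, R 18. Eliminate Q.

Q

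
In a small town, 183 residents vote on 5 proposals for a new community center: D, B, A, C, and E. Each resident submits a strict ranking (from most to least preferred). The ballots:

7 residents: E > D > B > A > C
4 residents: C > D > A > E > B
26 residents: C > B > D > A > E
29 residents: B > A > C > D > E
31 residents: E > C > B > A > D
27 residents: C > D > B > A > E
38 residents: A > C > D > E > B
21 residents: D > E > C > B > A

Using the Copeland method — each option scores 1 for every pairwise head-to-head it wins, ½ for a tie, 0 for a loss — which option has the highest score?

C

D: beats B and E; loses to A and C → score 2.
B: beats A; loses to D, C, and E → score 1.
A: beats D and E; loses to B and C → score 2.
C: beats D, B, A, and E → score 4.
E: beats B; loses to D, A, and C → score 1.
C has the best pairwise record.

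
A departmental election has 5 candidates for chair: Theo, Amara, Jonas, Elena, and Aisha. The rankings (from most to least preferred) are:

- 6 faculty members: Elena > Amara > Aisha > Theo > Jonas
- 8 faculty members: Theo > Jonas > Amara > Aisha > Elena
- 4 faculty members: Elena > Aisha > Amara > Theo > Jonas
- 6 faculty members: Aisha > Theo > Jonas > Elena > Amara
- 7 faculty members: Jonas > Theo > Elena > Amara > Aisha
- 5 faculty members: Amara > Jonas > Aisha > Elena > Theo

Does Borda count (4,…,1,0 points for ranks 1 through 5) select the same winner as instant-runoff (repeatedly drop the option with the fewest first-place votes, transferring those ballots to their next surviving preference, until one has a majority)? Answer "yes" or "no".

Borda — scores: Theo 81, Amara 69, Jonas 79, Elena 65, Aisha 66. Winner: Theo.
Instant-runoff — R1 Theo 8, Amara 5, Jonas 7, Elena 10, Aisha 6 (Amara out); R2 Theo 8, Jonas 12, Elena 10, Aisha 6 (Aisha out); R3 Theo 14, Jonas 12, Elena 10 (Elena out); R4 Theo 24, Jonas 12 (Theo winner). Winner: Theo.
The two methods agree.

yes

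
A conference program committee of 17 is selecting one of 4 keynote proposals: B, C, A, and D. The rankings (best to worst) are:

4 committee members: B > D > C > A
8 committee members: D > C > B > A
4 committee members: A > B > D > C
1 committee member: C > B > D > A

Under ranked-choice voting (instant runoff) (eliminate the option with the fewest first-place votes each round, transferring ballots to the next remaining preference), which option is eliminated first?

C

Round 1: B 4, C 1, A 4, D 8. Eliminate C.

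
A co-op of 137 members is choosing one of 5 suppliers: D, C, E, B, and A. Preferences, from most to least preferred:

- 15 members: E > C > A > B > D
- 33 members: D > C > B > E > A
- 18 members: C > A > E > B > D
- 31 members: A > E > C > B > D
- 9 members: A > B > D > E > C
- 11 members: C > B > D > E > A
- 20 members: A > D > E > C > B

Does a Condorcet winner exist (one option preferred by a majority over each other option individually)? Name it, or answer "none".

none

Checking pairwise contests:
C beats D 75–62.
E beats C 75–62.
D beats E 73–64.
C beats B 128–9.
C beats A 77–60.
Every option loses at least one head-to-head, so there is no Condorcet winner.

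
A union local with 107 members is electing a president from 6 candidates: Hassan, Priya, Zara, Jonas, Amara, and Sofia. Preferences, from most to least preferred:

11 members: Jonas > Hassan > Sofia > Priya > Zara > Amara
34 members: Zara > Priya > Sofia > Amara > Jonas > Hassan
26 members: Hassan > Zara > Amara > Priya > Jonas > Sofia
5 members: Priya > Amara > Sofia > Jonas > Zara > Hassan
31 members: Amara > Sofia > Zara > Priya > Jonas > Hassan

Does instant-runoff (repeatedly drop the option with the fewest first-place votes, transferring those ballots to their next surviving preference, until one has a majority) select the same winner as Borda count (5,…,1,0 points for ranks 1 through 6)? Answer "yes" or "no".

no

Instant-runoff — R1 Hassan 26, Priya 5, Zara 34, Jonas 11, Amara 31, Sofia 0 (Sofia out); R2 Hassan 26, Priya 5, Zara 34, Jonas 11, Amara 31 (Priya out); R3 Hassan 26, Zara 34, Jonas 11, Amara 36 (Jonas out); R4 Hassan 37, Zara 34, Amara 36 (Zara out); R5 Hassan 37, Amara 70 (Amara winner). Winner: Amara.
Borda — scores: Hassan 174, Priya 297, Zara 383, Jonas 156, Amara 321, Sofia 274. Winner: Zara.
The two methods disagree.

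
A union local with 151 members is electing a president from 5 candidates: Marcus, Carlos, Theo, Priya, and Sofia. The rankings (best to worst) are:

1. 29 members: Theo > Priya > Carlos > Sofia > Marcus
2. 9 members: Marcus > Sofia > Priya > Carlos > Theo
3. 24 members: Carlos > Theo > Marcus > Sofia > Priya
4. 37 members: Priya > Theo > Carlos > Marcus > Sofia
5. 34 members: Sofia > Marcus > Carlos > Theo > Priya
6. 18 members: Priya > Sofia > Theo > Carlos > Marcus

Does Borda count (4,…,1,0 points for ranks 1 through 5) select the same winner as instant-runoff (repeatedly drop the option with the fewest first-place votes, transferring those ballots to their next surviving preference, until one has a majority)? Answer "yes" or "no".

Borda — scores: Marcus 223, Carlos 323, Theo 369, Priya 325, Sofia 270. Winner: Theo.
Instant-runoff — R1 Marcus 9, Carlos 24, Theo 29, Priya 55, Sofia 34 (Marcus out); R2 Carlos 24, Theo 29, Priya 55, Sofia 43 (Carlos out); R3 Theo 53, Priya 55, Sofia 43 (Sofia out); R4 Theo 87, Priya 64 (Theo winner). Winner: Theo.
The two methods agree.

yes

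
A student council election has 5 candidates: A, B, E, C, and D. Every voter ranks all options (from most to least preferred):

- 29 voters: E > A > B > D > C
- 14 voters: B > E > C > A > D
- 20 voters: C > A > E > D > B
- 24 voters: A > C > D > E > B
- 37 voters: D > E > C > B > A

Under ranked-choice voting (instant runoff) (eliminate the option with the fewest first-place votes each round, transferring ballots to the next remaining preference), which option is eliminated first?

B

Round 1: A 24, B 14, E 29, C 20, D 37. Eliminate B.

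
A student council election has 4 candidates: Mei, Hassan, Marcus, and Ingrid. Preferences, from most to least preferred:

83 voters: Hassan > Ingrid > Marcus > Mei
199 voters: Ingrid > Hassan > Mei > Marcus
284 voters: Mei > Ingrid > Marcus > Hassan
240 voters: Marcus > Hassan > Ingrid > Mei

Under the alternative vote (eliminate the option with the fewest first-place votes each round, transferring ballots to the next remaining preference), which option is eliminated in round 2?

Marcus

Round 1: Mei 284, Hassan 83, Marcus 240, Ingrid 199. Eliminate Hassan.
Round 2: Mei 284, Marcus 240, Ingrid 282. Eliminate Marcus.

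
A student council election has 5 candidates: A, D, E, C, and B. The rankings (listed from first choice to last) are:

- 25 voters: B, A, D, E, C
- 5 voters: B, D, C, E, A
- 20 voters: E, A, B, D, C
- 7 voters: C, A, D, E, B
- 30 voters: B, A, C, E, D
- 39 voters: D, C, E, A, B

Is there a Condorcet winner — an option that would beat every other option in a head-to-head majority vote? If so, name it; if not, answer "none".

none

Checking pairwise contests:
E beats A 64–62.
A beats D 82–44.
D beats E 76–50.
A beats C 75–51.
A beats B 66–60.
Every option loses at least one head-to-head, so there is no Condorcet winner.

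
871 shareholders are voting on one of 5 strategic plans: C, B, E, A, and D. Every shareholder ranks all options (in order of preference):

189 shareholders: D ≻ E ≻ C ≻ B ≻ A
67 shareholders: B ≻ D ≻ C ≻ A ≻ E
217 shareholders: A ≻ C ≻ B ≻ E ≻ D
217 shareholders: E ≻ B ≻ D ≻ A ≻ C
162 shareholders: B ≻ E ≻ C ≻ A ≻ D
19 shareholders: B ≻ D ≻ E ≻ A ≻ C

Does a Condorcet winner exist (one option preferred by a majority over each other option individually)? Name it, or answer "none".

B vs C: 465–406 for B.
B vs E: 465–406 for B.
B vs A: 654–217 for B.
B vs D: 682–189 for B.
B beats every other option head-to-head.

B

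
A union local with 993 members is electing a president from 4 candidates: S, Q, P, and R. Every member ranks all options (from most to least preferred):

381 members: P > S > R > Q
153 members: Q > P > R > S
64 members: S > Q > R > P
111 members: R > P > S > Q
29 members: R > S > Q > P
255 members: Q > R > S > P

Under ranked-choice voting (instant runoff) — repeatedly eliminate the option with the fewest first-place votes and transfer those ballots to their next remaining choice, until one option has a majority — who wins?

Round 1: S 64, Q 408, P 381, R 140. Eliminate S.
Round 2: Q 472, P 381, R 140. Eliminate R.
Round 3: Q 501, P 492. Q has a majority.

Q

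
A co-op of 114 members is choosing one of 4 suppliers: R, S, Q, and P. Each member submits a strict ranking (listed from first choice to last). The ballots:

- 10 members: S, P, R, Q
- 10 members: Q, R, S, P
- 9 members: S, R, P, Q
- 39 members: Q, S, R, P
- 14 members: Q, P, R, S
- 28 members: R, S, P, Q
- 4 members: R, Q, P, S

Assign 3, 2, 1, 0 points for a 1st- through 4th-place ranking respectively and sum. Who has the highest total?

S

R: 10·1 + 10·2 + 9·2 + 39·1 + 14·1 + 28·3 + 4·3 = 197
S: 10·3 + 10·1 + 9·3 + 39·2 + 14·0 + 28·2 + 4·0 = 201
Q: 10·0 + 10·3 + 9·0 + 39·3 + 14·3 + 28·0 + 4·2 = 197
P: 10·2 + 10·0 + 9·1 + 39·0 + 14·2 + 28·1 + 4·1 = 89
S has the highest Borda score (201).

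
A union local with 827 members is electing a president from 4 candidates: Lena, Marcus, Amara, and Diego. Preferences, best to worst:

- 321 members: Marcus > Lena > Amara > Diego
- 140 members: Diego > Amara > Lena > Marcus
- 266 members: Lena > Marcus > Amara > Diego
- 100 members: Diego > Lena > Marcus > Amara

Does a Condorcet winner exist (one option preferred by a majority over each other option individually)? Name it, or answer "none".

Lena vs Marcus: 506–321 for Lena.
Lena vs Amara: 687–140 for Lena.
Lena vs Diego: 587–240 for Lena.
Lena beats every other option head-to-head.

Lena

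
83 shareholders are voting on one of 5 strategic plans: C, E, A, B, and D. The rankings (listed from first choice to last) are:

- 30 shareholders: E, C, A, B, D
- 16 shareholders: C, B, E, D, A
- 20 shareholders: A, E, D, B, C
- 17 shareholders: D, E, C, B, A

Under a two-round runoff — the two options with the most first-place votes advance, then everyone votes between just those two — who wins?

E

Round 1 first-place votes: C 16, E 30, A 20, B 0, D 17.
E and A advance.
Runoff: E is preferred to A by 63 voters; A by 20.
E wins the runoff.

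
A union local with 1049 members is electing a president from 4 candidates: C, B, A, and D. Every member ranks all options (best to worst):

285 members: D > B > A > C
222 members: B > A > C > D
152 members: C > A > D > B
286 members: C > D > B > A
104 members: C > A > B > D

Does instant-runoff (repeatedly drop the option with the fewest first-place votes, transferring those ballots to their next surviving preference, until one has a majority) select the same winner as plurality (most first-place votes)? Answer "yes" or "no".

Instant-runoff — R1 C 542, B 222, A 0, D 285 (C winner). Winner: C.
Plurality — first-place votes: C 542, B 222, A 0, D 285. Winner: C.
The two methods agree.

yes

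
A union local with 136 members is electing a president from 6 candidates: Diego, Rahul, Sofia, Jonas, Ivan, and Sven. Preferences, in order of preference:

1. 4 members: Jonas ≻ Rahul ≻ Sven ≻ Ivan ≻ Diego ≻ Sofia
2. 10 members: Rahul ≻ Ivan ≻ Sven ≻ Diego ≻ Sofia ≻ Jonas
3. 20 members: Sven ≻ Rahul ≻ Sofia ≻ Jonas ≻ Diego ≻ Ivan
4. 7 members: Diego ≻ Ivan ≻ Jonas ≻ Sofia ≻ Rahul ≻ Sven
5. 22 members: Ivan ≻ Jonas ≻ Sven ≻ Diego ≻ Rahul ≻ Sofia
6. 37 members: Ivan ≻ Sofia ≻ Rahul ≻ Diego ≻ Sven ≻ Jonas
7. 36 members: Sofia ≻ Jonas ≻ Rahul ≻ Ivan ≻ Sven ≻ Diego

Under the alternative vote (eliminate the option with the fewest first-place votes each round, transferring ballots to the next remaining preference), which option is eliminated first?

Jonas

Round 1: Diego 7, Rahul 10, Sofia 36, Jonas 4, Ivan 59, Sven 20. Eliminate Jonas.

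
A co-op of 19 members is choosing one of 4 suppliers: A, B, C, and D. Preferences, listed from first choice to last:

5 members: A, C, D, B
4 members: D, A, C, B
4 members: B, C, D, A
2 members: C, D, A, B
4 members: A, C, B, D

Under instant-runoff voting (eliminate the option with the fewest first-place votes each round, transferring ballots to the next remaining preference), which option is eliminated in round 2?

B

Round 1: A 9, B 4, C 2, D 4. Eliminate C.
Round 2: A 9, B 4, D 6. Eliminate B.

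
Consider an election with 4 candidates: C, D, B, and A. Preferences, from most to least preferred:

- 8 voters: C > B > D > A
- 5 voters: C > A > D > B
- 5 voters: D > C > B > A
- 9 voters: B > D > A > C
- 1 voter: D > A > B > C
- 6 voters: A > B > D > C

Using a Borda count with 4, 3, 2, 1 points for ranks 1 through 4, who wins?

C: 8·4 + 5·4 + 5·3 + 9·1 + 1·1 + 6·1 = 83
D: 8·2 + 5·2 + 5·4 + 9·3 + 1·4 + 6·2 = 89
B: 8·3 + 5·1 + 5·2 + 9·4 + 1·2 + 6·3 = 95
A: 8·1 + 5·3 + 5·1 + 9·2 + 1·3 + 6·4 = 73
B has the highest Borda score (95).

B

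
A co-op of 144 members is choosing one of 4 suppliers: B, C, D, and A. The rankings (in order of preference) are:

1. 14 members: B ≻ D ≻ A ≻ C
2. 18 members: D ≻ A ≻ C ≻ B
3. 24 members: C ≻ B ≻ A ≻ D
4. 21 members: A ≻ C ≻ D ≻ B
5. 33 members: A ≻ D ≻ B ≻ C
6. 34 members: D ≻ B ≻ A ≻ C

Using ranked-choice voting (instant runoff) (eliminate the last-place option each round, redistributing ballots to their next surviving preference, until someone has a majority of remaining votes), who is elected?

A

Round 1: B 14, C 24, D 52, A 54. Eliminate B.
Round 2: C 24, D 66, A 54. Eliminate C.
Round 3: D 66, A 78. A has a majority.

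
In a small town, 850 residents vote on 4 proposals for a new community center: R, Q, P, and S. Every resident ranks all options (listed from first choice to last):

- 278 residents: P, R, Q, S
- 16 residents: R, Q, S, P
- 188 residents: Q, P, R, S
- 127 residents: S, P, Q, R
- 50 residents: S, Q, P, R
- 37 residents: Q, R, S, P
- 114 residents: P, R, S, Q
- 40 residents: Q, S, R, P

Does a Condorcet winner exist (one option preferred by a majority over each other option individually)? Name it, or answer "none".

P

P vs R: 757–93 for P.
P vs Q: 519–331 for P.
P vs S: 580–270 for P.
P beats every other option head-to-head.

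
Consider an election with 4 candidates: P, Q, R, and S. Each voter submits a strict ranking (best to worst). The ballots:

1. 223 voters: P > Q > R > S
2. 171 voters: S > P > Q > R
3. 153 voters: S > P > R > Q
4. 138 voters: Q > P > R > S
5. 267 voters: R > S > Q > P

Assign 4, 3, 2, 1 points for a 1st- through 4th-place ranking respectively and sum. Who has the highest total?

P: 223·4 + 171·3 + 153·3 + 138·3 + 267·1 = 2545
Q: 223·3 + 171·2 + 153·1 + 138·4 + 267·2 = 2250
R: 223·2 + 171·1 + 153·2 + 138·2 + 267·4 = 2267
S: 223·1 + 171·4 + 153·4 + 138·1 + 267·3 = 2458
P has the highest Borda score (2545).

P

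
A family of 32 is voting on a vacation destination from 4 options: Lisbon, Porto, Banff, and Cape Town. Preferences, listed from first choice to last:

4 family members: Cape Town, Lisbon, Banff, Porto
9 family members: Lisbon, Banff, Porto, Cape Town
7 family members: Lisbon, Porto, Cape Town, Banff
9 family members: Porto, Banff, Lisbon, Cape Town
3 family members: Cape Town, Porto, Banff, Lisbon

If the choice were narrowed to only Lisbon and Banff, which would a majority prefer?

Voters preferring Lisbon to Banff: 20; preferring Banff to Lisbon: 12.
Lisbon wins the head-to-head.

Lisbon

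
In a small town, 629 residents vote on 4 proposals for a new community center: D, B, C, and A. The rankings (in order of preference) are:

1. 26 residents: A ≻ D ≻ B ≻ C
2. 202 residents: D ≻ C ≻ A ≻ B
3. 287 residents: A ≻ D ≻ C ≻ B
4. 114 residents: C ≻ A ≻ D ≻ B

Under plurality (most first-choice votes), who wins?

A

First-place votes: D 202, B 0, C 114, A 313.
A has the most first-place votes.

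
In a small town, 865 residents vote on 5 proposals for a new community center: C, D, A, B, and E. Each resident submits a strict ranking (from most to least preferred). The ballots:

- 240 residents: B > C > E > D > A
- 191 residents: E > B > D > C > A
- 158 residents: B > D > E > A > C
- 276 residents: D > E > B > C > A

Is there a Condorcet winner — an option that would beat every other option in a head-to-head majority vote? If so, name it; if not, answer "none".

none

Checking pairwise contests:
D beats C 625–240.
B beats D 589–276.
C beats A 707–158.
E beats B 467–398.
D beats E 434–431.
Every option loses at least one head-to-head, so there is no Condorcet winner.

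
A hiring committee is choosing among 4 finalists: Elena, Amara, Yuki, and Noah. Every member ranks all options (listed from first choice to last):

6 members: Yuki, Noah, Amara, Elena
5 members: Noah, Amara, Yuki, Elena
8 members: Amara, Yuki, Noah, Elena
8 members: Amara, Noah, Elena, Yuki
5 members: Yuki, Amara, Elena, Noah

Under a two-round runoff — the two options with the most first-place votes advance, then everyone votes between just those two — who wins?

Amara

Round 1 first-place votes: Elena 0, Amara 16, Yuki 11, Noah 5.
Amara and Yuki advance.
Runoff: Amara is preferred to Yuki by 21 voters; Yuki by 11.
Amara wins the runoff.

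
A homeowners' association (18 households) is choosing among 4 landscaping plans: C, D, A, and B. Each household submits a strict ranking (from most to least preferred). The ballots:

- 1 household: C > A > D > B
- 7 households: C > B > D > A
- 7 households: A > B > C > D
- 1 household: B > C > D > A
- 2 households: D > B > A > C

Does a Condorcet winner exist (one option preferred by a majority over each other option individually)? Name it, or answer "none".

B vs C: 10–8 for B.
B vs D: 15–3 for B.
B vs A: 10–8 for B.
B beats every other option head-to-head.

B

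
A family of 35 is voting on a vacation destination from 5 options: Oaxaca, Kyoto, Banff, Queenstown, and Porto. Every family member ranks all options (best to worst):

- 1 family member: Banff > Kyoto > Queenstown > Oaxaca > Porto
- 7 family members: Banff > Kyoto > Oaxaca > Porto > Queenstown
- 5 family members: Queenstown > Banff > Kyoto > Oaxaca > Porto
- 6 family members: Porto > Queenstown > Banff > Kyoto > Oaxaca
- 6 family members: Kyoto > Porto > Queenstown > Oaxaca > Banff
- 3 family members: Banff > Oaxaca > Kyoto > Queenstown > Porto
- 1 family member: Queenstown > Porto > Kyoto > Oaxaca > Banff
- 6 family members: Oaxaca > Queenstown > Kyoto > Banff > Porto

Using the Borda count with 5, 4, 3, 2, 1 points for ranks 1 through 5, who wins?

Oaxaca: 1·2 + 7·3 + 5·2 + 6·1 + 6·2 + 3·4 + 1·2 + 6·5 = 95
Kyoto: 1·4 + 7·4 + 5·3 + 6·2 + 6·5 + 3·3 + 1·3 + 6·3 = 119
Banff: 1·5 + 7·5 + 5·4 + 6·3 + 6·1 + 3·5 + 1·1 + 6·2 = 112
Queenstown: 1·3 + 7·1 + 5·5 + 6·4 + 6·3 + 3·2 + 1·5 + 6·4 = 112
Porto: 1·1 + 7·2 + 5·1 + 6·5 + 6·4 + 3·1 + 1·4 + 6·1 = 87
Kyoto has the highest Borda score (119).

Kyoto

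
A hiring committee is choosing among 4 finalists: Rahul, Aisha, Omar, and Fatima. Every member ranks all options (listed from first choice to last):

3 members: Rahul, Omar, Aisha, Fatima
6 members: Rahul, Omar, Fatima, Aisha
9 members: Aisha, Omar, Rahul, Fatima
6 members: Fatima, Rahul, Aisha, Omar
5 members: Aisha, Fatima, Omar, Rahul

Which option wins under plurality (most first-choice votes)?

Aisha

First-place votes: Rahul 9, Aisha 14, Omar 0, Fatima 6.
Aisha has the most first-place votes.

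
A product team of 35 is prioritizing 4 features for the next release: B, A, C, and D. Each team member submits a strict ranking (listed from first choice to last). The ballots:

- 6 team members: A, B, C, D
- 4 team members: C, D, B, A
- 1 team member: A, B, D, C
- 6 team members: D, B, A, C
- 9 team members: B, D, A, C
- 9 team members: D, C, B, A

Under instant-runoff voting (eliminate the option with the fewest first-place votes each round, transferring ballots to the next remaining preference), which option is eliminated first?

Round 1: B 9, A 7, C 4, D 15. Eliminate C.

C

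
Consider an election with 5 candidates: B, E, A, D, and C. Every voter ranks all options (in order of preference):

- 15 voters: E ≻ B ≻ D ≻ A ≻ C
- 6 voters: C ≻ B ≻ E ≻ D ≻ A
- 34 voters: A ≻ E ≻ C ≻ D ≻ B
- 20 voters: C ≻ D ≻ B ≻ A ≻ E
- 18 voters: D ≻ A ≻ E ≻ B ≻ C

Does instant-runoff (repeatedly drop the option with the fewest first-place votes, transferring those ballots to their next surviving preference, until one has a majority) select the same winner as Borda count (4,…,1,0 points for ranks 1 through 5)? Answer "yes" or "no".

Instant-runoff — R1 B 0, E 15, A 34, D 18, C 26 (B out); R2 E 15, A 34, D 18, C 26 (E out); R3 A 34, D 33, C 26 (C out); R4 A 34, D 59 (D winner). Winner: D.
Borda — scores: B 121, E 210, A 225, D 202, C 172. Winner: A.
The two methods disagree.

no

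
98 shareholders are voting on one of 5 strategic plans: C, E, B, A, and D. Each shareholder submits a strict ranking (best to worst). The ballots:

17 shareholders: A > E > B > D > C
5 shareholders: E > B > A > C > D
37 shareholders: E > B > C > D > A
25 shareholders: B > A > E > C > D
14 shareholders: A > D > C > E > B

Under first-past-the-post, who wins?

E

First-place votes: C 0, E 42, B 25, A 31, D 0.
E has the most first-place votes.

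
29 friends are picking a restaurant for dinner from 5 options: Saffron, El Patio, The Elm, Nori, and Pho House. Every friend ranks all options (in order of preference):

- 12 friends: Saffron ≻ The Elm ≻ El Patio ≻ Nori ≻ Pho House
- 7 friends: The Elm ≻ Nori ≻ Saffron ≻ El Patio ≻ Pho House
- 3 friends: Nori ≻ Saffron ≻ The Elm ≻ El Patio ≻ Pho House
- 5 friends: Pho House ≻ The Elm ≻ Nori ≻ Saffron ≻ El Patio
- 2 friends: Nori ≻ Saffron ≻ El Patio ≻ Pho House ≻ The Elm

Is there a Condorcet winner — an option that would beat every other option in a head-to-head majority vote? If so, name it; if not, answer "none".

none

Checking pairwise contests:
Nori beats Saffron 17–12.
Saffron beats El Patio 29–0.
Saffron beats The Elm 17–12.
The Elm beats Nori 24–5.
Saffron beats Pho House 24–5.
Every option loses at least one head-to-head, so there is no Condorcet winner.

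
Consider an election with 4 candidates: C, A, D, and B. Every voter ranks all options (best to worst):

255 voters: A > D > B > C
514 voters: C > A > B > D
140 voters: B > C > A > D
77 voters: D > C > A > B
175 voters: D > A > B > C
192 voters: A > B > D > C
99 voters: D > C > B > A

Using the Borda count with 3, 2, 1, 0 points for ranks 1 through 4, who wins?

A

C: 255·0 + 514·3 + 140·2 + 77·2 + 175·0 + 192·0 + 99·2 = 2174
A: 255·3 + 514·2 + 140·1 + 77·1 + 175·2 + 192·3 + 99·0 = 2936
D: 255·2 + 514·0 + 140·0 + 77·3 + 175·3 + 192·1 + 99·3 = 1755
B: 255·1 + 514·1 + 140·3 + 77·0 + 175·1 + 192·2 + 99·1 = 1847
A has the highest Borda score (2936).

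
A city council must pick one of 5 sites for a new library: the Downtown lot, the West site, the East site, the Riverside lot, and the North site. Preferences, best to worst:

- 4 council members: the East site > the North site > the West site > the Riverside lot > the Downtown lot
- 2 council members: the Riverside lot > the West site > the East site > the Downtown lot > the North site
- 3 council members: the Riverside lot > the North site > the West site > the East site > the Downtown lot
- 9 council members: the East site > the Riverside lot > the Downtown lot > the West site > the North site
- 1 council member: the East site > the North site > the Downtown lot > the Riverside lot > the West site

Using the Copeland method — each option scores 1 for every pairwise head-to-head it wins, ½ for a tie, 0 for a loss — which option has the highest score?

the East site

the Downtown lot: beats the West site and the North site; loses to the East site and the Riverside lot → score 2.
the West site: beats the North site; loses to the Downtown lot, the East site, and the Riverside lot → score 1.
the East site: beats the Downtown lot, the West site, the Riverside lot, and the North site → score 4.
the Riverside lot: beats the Downtown lot, the West site, and the North site; loses to the East site → score 3.
the North site: loses to the Downtown lot, the West site, the East site, and the Riverside lot → score 0.
the East site has the best pairwise record.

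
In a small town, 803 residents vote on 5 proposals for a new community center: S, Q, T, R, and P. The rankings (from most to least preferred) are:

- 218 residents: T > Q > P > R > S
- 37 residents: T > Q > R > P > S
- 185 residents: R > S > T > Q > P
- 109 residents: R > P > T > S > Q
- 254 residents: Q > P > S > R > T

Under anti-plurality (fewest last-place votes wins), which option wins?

Last-place votes: S 255, Q 109, T 254, R 0, P 185.
R is ranked last by the fewest voters, so R wins.

R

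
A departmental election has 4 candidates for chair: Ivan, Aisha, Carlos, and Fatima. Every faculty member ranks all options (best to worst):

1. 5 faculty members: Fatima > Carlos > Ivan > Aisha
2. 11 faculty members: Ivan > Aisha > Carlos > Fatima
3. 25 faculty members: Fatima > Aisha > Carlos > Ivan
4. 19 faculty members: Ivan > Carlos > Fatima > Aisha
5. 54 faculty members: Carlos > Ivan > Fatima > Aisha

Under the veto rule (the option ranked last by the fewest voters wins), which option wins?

Last-place votes: Ivan 25, Aisha 78, Carlos 0, Fatima 11.
Carlos is ranked last by the fewest voters, so Carlos wins.

Carlos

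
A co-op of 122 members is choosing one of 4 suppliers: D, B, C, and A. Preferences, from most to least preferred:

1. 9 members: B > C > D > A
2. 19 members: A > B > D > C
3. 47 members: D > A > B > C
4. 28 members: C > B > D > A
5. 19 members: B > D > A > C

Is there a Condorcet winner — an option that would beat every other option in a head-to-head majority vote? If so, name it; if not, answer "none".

none

Checking pairwise contests:
B beats D 75–47.
A beats B 66–56.
D beats C 85–37.
D beats A 103–19.
Every option loses at least one head-to-head, so there is no Condorcet winner.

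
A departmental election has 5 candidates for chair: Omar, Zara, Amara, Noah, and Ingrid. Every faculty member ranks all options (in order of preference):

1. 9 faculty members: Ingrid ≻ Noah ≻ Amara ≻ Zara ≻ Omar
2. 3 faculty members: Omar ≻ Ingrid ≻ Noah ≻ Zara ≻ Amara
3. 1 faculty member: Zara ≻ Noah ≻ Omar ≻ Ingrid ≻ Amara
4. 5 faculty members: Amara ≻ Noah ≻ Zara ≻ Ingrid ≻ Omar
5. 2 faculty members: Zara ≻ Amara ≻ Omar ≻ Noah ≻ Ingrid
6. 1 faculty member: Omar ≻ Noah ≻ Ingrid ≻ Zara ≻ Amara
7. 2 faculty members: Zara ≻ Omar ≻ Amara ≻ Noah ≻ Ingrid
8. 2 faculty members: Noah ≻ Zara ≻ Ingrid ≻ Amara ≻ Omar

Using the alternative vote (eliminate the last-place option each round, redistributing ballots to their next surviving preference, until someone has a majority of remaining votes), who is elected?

Ingrid

Round 1: Omar 4, Zara 5, Amara 5, Noah 2, Ingrid 9. Eliminate Noah.
Round 2: Omar 4, Zara 7, Amara 5, Ingrid 9. Eliminate Omar.
Round 3: Zara 7, Amara 5, Ingrid 13. Ingrid has a majority.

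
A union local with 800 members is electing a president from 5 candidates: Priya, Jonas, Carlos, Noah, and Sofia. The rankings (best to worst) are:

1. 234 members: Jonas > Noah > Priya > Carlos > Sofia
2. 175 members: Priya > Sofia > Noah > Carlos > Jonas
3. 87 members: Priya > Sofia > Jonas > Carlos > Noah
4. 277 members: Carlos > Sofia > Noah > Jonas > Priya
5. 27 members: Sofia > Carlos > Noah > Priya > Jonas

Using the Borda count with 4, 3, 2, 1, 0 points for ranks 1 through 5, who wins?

Priya: 234·2 + 175·4 + 87·4 + 277·0 + 27·1 = 1543
Jonas: 234·4 + 175·0 + 87·2 + 277·1 + 27·0 = 1387
Carlos: 234·1 + 175·1 + 87·1 + 277·4 + 27·3 = 1685
Noah: 234·3 + 175·2 + 87·0 + 277·2 + 27·2 = 1660
Sofia: 234·0 + 175·3 + 87·3 + 277·3 + 27·4 = 1725
Sofia has the highest Borda score (1725).

Sofia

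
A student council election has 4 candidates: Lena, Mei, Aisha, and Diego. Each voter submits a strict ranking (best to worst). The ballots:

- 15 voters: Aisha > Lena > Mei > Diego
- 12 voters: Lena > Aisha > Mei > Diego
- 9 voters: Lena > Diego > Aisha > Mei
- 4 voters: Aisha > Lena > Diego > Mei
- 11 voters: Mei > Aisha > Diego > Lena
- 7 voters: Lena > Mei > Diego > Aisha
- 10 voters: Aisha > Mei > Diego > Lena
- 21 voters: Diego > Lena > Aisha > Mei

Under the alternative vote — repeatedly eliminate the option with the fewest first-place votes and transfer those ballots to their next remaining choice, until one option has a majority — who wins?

Round 1: Lena 28, Mei 11, Aisha 29, Diego 21. Eliminate Mei.
Round 2: Lena 28, Aisha 40, Diego 21. Eliminate Diego.
Round 3: Lena 49, Aisha 40. Lena has a majority.

Lena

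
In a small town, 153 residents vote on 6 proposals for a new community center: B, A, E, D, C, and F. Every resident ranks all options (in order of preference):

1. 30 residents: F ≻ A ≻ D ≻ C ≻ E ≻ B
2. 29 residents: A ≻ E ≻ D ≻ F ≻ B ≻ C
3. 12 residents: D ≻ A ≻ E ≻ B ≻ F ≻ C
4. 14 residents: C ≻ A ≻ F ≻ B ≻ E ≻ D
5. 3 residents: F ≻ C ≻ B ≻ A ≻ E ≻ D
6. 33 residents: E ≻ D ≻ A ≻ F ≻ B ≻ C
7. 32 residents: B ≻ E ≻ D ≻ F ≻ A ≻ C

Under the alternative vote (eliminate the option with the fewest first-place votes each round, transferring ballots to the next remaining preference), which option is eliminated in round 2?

Round 1: B 32, A 29, E 33, D 12, C 14, F 33. Eliminate D.
Round 2: B 32, A 41, E 33, C 14, F 33. Eliminate C.

C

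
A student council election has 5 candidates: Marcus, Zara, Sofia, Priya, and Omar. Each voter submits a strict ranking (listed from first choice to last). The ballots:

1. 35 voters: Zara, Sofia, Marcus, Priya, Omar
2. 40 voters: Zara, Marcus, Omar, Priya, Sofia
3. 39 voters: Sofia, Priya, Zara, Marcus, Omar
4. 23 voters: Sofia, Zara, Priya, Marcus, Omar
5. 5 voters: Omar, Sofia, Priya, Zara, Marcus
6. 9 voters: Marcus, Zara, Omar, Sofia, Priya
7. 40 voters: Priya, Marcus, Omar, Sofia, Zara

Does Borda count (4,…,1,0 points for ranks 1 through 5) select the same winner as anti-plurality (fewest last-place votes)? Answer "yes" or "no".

Borda — scores: Marcus 408, Zara 479, Sofia 417, Priya 408, Omar 198. Winner: Zara.
Anti-plurality — last-place votes: Marcus 5, Zara 40, Sofia 40, Priya 9, Omar 97. Winner: Marcus.
The two methods disagree.

no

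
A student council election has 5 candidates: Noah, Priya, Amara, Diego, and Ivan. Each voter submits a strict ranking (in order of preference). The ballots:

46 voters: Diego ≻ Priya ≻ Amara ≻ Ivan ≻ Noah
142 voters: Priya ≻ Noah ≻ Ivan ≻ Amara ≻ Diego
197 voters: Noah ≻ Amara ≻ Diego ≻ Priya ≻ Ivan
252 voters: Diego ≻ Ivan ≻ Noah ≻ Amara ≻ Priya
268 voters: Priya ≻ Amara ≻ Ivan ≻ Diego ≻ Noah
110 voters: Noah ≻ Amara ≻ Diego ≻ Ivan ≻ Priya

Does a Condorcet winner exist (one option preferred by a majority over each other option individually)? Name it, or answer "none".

none

Checking pairwise contests:
Diego beats Noah 566–449.
Noah beats Priya 559–456.
Noah beats Amara 701–314.
Amara beats Diego 717–298.
Priya beats Ivan 653–362.
Every option loses at least one head-to-head, so there is no Condorcet winner.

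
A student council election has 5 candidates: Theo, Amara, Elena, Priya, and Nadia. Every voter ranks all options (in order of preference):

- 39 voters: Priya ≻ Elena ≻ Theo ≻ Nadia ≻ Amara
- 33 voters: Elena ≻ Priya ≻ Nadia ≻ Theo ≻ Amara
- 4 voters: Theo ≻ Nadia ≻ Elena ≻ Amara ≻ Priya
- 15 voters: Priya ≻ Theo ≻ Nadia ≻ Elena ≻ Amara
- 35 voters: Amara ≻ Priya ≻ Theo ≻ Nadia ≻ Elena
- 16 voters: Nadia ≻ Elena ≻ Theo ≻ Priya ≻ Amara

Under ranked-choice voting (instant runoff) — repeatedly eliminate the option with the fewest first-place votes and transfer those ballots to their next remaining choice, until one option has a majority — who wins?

Round 1: Theo 4, Amara 35, Elena 33, Priya 54, Nadia 16. Eliminate Theo.
Round 2: Amara 35, Elena 33, Priya 54, Nadia 20. Eliminate Nadia.
Round 3: Amara 35, Elena 53, Priya 54. Eliminate Amara.
Round 4: Elena 53, Priya 89. Priya has a majority.

Priya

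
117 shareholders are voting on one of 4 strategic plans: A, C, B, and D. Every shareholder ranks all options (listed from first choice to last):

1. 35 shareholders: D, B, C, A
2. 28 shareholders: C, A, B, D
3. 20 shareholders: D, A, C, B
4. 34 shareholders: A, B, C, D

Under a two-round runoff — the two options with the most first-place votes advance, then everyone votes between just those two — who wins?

Round 1 first-place votes: A 34, C 28, B 0, D 55.
D and A advance.
Runoff: D is preferred to A by 55 voters; A by 62.
A wins the runoff.

A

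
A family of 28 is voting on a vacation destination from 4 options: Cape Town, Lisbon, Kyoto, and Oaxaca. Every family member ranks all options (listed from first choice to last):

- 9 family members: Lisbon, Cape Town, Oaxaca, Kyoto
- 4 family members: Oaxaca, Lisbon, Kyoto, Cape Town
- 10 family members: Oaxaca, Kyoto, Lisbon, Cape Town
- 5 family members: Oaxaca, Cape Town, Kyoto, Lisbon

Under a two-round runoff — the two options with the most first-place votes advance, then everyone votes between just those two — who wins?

Oaxaca

Round 1 first-place votes: Cape Town 0, Lisbon 9, Kyoto 0, Oaxaca 19.
Oaxaca and Lisbon advance.
Runoff: Oaxaca is preferred to Lisbon by 19 voters; Lisbon by 9.
Oaxaca wins the runoff.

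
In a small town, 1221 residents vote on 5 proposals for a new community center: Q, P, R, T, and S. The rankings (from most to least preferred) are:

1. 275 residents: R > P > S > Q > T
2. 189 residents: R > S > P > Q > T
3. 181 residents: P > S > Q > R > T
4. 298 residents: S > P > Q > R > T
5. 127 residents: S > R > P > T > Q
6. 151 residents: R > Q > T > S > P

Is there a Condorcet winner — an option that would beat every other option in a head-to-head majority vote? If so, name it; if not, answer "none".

R

R vs Q: 742–479 for R.
R vs P: 742–479 for R.
R vs T: 1221–0 for R.
R vs S: 615–606 for R.
R beats every other option head-to-head.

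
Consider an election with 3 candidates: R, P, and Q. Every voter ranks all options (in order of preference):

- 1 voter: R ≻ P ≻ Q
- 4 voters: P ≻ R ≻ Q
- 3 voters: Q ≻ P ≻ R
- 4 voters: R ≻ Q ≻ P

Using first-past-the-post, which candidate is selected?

First-place votes: R 5, P 4, Q 3.
R has the most first-place votes.

R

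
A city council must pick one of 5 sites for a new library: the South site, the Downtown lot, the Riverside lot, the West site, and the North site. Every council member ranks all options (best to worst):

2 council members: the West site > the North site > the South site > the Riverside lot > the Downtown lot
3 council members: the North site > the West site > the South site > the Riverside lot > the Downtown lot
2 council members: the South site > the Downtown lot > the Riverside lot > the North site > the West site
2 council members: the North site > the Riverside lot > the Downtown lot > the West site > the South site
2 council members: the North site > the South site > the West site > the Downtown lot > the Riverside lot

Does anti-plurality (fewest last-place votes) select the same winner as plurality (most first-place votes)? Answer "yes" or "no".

Anti-plurality — last-place votes: the South site 2, the Downtown lot 5, the Riverside lot 2, the West site 2, the North site 0. Winner: the North site.
Plurality — first-place votes: the South site 2, the Downtown lot 0, the Riverside lot 0, the West site 2, the North site 7. Winner: the North site.
The two methods agree.

yes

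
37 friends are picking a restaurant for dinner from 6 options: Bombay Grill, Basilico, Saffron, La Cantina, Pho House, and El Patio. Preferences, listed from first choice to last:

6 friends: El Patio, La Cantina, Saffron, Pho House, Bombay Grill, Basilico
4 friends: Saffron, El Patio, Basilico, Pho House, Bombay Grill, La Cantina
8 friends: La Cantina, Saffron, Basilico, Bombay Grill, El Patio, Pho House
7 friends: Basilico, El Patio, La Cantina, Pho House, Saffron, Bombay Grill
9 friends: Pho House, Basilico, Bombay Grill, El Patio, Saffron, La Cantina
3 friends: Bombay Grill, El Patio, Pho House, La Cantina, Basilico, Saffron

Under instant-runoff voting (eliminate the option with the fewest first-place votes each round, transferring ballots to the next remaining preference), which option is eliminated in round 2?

Round 1: Bombay Grill 3, Basilico 7, Saffron 4, La Cantina 8, Pho House 9, El Patio 6. Eliminate Bombay Grill.
Round 2: Basilico 7, Saffron 4, La Cantina 8, Pho House 9, El Patio 9. Eliminate Saffron.

Saffron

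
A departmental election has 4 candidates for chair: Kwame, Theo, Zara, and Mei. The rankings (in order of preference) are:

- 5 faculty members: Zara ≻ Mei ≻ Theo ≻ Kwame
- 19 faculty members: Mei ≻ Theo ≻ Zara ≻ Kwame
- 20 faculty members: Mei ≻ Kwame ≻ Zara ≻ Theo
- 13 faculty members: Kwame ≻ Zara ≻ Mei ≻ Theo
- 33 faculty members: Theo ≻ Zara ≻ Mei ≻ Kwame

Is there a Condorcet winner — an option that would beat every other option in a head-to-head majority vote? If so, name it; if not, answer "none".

Checking pairwise contests:
Theo beats Kwame 57–33.
Mei beats Theo 57–33.
Theo beats Zara 52–38.
Zara beats Mei 51–39.
Every option loses at least one head-to-head, so there is no Condorcet winner.

none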